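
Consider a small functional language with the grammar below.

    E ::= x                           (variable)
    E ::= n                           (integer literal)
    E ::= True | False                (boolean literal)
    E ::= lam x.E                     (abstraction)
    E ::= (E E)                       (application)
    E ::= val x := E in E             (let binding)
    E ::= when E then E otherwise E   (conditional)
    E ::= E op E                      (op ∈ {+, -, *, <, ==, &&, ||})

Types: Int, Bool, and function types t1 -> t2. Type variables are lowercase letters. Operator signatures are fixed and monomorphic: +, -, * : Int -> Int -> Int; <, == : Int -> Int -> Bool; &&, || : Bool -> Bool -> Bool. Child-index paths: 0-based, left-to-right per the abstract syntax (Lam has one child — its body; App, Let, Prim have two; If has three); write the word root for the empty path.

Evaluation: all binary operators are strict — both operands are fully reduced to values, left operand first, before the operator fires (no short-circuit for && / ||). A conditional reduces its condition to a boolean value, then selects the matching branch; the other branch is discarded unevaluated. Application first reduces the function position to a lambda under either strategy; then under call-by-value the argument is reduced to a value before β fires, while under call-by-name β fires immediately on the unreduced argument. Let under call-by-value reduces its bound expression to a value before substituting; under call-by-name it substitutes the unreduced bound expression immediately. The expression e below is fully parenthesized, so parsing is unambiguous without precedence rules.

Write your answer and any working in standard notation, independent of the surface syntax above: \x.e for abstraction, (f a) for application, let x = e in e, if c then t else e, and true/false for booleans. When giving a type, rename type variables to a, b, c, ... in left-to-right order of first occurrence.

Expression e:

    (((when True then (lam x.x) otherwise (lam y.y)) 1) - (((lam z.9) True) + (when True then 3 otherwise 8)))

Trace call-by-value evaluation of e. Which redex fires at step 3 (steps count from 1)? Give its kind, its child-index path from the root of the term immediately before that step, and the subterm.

Answer: beta at 1.0 : ((\z.9) true)

Derivation:
step 0: (((if true then (\x.x) else (\y.y)) 1) - (((\z.9) true) + (if true then 3 else 8)))
step 1: [if@0.0] (((\x.x) 1) - (((\z.9) true) + (if true then 3 else 8)))
step 2: [beta@0] (1 - (((\z.9) true) + (if true then 3 else 8)))
step 3: [beta@1.0] (1 - (9 + (if true then 3 else 8)))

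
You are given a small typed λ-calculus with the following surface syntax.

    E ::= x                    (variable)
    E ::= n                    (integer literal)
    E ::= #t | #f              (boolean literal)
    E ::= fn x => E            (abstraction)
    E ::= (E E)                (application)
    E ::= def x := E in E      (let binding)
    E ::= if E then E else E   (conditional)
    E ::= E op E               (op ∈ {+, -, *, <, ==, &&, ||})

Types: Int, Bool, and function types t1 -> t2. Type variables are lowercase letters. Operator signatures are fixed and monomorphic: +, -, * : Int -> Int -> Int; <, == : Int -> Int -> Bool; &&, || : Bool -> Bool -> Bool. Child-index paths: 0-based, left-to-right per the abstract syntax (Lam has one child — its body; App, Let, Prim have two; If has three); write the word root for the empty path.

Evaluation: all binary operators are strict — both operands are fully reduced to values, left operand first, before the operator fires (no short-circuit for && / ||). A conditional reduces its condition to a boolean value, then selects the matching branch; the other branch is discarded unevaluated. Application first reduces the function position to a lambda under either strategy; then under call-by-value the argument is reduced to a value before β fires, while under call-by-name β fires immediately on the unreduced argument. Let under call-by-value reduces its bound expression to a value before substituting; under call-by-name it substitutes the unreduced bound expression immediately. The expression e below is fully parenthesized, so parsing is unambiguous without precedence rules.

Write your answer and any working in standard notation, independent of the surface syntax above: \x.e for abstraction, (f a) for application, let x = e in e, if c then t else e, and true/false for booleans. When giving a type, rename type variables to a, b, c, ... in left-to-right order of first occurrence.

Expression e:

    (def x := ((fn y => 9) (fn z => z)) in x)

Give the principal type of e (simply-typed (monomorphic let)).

Answer: Int

Derivation:
\y._ : a -> Int
z : b
\z._ : b -> b
  unify a -> Int ~ (b -> b) -> c
  unify a ~ b -> b
  unify Int ~ c
_ _ : Int
let x : Int
x : Int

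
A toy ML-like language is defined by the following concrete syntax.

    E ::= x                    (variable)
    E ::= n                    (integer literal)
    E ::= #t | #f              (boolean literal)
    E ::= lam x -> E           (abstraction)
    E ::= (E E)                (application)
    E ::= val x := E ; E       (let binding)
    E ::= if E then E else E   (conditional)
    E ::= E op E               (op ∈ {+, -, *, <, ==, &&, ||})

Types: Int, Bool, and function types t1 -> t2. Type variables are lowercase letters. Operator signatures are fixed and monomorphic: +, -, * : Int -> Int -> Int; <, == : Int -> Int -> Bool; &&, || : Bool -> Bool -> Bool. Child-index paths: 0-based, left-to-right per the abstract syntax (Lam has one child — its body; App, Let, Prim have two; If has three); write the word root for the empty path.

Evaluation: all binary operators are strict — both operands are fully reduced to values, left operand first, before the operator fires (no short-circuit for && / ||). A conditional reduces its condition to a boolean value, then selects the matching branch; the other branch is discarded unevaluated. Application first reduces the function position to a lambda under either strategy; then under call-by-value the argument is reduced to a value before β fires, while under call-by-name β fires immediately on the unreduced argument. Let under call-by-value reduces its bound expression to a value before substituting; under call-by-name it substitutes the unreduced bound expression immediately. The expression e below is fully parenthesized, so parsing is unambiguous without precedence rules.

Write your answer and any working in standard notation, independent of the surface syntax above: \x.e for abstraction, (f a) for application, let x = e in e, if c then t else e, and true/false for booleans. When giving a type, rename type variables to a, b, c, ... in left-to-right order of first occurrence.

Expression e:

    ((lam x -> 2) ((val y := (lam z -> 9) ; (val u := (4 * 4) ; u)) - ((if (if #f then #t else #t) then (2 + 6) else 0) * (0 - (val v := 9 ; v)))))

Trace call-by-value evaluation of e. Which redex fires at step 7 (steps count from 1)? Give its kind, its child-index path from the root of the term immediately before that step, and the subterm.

Answer: let at 1.1.1.1 : (let v = 9 in v)

Working:
step 0: ((\x.2) ((let y = (\z.9) in (let u = (4 * 4) in u)) - ((if (if false then true else true) then (2 + 6) else 0) * (0 - (let v = 9 in v)))))
step 1: [let@1.0] ((\x.2) ((let u = (4 * 4) in u) - ((if (if false then true else true) then (2 + 6) else 0) * (0 - (let v = 9 in v)))))
step 2: [delta@1.0.0] ((\x.2) ((let u = 16 in u) - ((if (if false then true else true) then (2 + 6) else 0) * (0 - (let v = 9 in v)))))
step 3: [let@1.0] ((\x.2) (16 - ((if (if false then true else true) then (2 + 6) else 0) * (0 - (let v = 9 in v)))))
step 4: [if@1.1.0.0] ((\x.2) (16 - ((if true then (2 + 6) else 0) * (0 - (let v = 9 in v)))))
step 5: [if@1.1.0] ((\x.2) (16 - ((2 + 6) * (0 - (let v = 9 in v)))))
step 6: [delta@1.1.0] ((\x.2) (16 - (8 * (0 - (let v = 9 in v)))))
step 7: [let@1.1.1.1] ((\x.2) (16 - (8 * (0 - 9))))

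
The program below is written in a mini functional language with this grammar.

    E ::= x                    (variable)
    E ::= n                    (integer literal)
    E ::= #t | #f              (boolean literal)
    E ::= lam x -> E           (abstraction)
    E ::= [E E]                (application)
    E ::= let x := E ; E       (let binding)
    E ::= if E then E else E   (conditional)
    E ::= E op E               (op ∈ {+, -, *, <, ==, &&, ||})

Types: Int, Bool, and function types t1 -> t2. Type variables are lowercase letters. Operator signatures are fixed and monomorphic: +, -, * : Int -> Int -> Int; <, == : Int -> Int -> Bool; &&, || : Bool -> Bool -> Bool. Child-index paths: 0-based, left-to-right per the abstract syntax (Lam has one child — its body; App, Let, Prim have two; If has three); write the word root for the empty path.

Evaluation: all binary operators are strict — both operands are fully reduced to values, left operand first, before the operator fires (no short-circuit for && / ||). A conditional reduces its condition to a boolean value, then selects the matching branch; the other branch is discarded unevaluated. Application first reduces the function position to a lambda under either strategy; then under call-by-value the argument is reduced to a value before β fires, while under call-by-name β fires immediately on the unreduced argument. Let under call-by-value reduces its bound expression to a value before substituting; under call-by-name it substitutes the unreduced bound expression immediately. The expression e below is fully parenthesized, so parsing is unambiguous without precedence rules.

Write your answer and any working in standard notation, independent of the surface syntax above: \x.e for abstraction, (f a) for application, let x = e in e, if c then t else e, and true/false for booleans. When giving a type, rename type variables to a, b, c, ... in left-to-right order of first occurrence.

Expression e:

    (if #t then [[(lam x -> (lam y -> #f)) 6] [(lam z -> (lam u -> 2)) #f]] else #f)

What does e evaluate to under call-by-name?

Trace:
step 0: (if true then (((\x.(\y.false)) 6) ((\z.(\u.2)) false)) else false)
step 1: [if@root] (((\x.(\y.false)) 6) ((\z.(\u.2)) false))
step 2: [beta@0] ((\y.false) ((\z.(\u.2)) false))
step 3: [beta@root] false

Answer: false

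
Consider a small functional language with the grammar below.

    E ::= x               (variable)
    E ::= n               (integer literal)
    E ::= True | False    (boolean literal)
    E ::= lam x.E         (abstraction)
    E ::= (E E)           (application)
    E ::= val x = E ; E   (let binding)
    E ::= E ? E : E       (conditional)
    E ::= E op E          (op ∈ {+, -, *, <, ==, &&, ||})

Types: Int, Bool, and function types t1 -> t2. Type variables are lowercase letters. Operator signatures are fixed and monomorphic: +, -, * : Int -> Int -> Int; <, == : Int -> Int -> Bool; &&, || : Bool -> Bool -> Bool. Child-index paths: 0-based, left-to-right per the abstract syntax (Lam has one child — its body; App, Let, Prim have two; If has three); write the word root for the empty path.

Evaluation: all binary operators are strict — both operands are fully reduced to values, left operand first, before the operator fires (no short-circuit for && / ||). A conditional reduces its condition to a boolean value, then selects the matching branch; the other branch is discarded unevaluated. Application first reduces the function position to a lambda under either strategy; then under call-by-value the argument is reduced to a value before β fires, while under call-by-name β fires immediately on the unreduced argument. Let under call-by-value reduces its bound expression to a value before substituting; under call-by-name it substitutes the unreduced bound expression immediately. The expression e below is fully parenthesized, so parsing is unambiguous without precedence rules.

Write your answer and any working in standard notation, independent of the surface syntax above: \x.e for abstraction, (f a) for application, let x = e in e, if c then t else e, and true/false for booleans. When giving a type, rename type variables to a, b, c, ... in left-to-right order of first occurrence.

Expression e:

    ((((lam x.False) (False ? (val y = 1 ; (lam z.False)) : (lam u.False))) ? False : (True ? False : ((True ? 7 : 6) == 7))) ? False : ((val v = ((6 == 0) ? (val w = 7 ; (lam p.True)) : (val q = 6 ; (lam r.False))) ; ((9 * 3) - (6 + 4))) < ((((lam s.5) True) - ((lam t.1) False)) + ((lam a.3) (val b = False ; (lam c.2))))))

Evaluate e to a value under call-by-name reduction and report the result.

Answer: false

Working:
step 0: (if (if ((\x.false) (if false then (let y = 1 in (\z.false)) else (\u.false))) then false else (if true then false else ((if true then 7 else 6) == 7))) then false else ((let v = (if (6 == 0) then (let w = 7 in (\p.true)) else (let q = 6 in (\r.false))) in ((9 * 3) - (6 + 4))) < ((((\s.5) true) - ((\t.1) false)) + ((\a.3) (let b = false in (\c.2))))))
step 1: [beta@0.0] (if (if false then false else (if true then false else ((if true then 7 else 6) == 7))) then false else ((let v = (if (6 == 0) then (let w = 7 in (\p.true)) else (let q = 6 in (\r.false))) in ((9 * 3) - (6 + 4))) < ((((\s.5) true) - ((\t.1) false)) + ((\a.3) (let b = false in (\c.2))))))
step 2: [if@0] (if (if true then false else ((if true then 7 else 6) == 7)) then false else ((let v = (if (6 == 0) then (let w = 7 in (\p.true)) else (let q = 6 in (\r.false))) in ((9 * 3) - (6 + 4))) < ((((\s.5) true) - ((\t.1) false)) + ((\a.3) (let b = false in (\c.2))))))
step 3: [if@0] (if false then false else ((let v = (if (6 == 0) then (let w = 7 in (\p.true)) else (let q = 6 in (\r.false))) in ((9 * 3) - (6 + 4))) < ((((\s.5) true) - ((\t.1) false)) + ((\a.3) (let b = false in (\c.2))))))
step 4: [if@root] ((let v = (if (6 == 0) then (let w = 7 in (\p.true)) else (let q = 6 in (\r.false))) in ((9 * 3) - (6 + 4))) < ((((\s.5) true) - ((\t.1) false)) + ((\a.3) (let b = false in (\c.2)))))
step 5: [let@0] (((9 * 3) - (6 + 4)) < ((((\s.5) true) - ((\t.1) false)) + ((\a.3) (let b = false in (\c.2)))))
step 6: [delta@0.0] ((27 - (6 + 4)) < ((((\s.5) true) - ((\t.1) false)) + ((\a.3) (let b = false in (\c.2)))))
step 7: [delta@0.1] ((27 - 10) < ((((\s.5) true) - ((\t.1) false)) + ((\a.3) (let b = false in (\c.2)))))
step 8: [delta@0] (17 < ((((\s.5) true) - ((\t.1) false)) + ((\a.3) (let b = false in (\c.2)))))
step 9: [beta@1.0.0] (17 < ((5 - ((\t.1) false)) + ((\a.3) (let b = false in (\c.2)))))
step 10: [beta@1.0.1] (17 < ((5 - 1) + ((\a.3) (let b = false in (\c.2)))))
step 11: [delta@1.0] (17 < (4 + ((\a.3) (let b = false in (\c.2)))))
step 12: [beta@1.1] (17 < (4 + 3))
step 13: [delta@1] (17 < 7)
step 14: [delta@root] false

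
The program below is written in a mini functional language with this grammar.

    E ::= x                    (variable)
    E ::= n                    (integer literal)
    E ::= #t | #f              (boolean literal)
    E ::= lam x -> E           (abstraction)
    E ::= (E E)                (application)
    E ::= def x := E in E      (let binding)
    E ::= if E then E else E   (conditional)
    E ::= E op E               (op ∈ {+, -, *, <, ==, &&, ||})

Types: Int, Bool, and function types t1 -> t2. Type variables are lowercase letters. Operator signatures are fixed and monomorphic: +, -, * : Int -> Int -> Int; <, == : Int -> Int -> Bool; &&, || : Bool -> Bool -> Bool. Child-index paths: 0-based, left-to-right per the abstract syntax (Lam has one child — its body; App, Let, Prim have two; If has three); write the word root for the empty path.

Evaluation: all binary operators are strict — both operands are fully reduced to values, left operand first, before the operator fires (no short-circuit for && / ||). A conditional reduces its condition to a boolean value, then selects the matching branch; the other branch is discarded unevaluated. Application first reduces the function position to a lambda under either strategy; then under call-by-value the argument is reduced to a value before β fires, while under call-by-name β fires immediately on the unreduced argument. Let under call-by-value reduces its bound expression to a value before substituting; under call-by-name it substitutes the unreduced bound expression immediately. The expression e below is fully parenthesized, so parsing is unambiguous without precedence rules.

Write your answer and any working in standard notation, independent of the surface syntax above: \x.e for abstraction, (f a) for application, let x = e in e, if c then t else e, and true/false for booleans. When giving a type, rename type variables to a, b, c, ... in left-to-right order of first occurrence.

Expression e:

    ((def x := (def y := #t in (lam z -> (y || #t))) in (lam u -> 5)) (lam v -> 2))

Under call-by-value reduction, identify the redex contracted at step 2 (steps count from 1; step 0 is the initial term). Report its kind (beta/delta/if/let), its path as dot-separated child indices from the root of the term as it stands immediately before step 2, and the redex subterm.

Derivation:
step 0: ((let x = (let y = true in (\z.(y || true))) in (\u.5)) (\v.2))
step 1: [let@0.0] ((let x = (\z.(true || true)) in (\u.5)) (\v.2))
step 2: [let@0] ((\u.5) (\v.2))

Answer: let at 0 : (let x = (\z.(true || true)) in (\u.5))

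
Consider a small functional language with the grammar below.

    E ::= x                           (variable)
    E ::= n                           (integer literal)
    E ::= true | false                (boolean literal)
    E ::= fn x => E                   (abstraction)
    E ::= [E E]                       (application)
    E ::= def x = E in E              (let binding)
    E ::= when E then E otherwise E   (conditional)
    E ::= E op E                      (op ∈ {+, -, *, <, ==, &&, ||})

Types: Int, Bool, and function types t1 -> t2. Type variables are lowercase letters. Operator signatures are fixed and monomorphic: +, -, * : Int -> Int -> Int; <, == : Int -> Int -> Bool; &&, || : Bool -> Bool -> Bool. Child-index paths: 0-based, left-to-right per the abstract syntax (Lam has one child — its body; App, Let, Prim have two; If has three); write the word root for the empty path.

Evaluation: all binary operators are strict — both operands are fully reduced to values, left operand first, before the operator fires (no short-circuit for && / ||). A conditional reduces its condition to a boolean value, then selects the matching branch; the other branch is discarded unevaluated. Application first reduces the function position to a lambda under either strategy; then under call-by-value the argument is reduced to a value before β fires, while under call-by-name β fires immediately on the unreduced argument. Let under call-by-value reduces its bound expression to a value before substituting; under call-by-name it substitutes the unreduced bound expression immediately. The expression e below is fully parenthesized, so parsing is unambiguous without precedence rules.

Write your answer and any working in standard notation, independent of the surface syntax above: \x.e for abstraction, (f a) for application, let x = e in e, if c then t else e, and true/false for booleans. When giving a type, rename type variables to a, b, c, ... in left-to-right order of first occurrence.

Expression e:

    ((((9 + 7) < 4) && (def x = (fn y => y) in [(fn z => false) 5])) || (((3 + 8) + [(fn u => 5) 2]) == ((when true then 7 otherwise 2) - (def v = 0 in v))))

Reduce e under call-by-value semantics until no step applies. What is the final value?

Answer: false

Derivation:
step 0: ((((9 + 7) < 4) && (let x = (\y.y) in ((\z.false) 5))) || (((3 + 8) + ((\u.5) 2)) == ((if true then 7 else 2) - (let v = 0 in v))))
step 1: [delta@0.0.0] (((16 < 4) && (let x = (\y.y) in ((\z.false) 5))) || (((3 + 8) + ((\u.5) 2)) == ((if true then 7 else 2) - (let v = 0 in v))))
step 2: [delta@0.0] ((false && (let x = (\y.y) in ((\z.false) 5))) || (((3 + 8) + ((\u.5) 2)) == ((if true then 7 else 2) - (let v = 0 in v))))
step 3: [let@0.1] ((false && ((\z.false) 5)) || (((3 + 8) + ((\u.5) 2)) == ((if true then 7 else 2) - (let v = 0 in v))))
step 4: [beta@0.1] ((false && false) || (((3 + 8) + ((\u.5) 2)) == ((if true then 7 else 2) - (let v = 0 in v))))
step 5: [delta@0] (false || (((3 + 8) + ((\u.5) 2)) == ((if true then 7 else 2) - (let v = 0 in v))))
step 6: [delta@1.0.0] (false || ((11 + ((\u.5) 2)) == ((if true then 7 else 2) - (let v = 0 in v))))
step 7: [beta@1.0.1] (false || ((11 + 5) == ((if true then 7 else 2) - (let v = 0 in v))))
step 8: [delta@1.0] (false || (16 == ((if true then 7 else 2) - (let v = 0 in v))))
step 9: [if@1.1.0] (false || (16 == (7 - (let v = 0 in v))))
step 10: [let@1.1.1] (false || (16 == (7 - 0)))
step 11: [delta@1.1] (false || (16 == 7))
step 12: [delta@1] (false || false)
step 13: [delta@root] false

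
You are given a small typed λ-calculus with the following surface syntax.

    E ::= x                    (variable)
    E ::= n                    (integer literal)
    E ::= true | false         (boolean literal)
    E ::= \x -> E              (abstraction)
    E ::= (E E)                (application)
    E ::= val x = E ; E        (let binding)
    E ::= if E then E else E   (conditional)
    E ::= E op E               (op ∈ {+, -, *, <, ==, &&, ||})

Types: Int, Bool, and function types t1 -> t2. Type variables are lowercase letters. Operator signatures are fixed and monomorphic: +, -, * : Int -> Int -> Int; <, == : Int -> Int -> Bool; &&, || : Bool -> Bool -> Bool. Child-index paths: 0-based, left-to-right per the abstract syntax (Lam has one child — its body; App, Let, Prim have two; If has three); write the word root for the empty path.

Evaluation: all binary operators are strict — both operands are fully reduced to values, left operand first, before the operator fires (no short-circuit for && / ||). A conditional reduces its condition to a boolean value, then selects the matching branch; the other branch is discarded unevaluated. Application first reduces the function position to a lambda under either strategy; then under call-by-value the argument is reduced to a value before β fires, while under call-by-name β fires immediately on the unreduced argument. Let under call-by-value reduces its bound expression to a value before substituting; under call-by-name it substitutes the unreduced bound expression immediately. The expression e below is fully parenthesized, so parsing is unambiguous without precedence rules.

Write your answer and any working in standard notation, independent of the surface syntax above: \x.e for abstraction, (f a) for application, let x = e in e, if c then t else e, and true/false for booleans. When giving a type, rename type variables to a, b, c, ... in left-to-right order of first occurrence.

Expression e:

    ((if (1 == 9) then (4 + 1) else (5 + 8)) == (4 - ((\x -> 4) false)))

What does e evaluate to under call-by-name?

Trace:
step 0: ((if (1 == 9) then (4 + 1) else (5 + 8)) == (4 - ((\x.4) false)))
step 1: [delta@0.0] ((if false then (4 + 1) else (5 + 8)) == (4 - ((\x.4) false)))
step 2: [if@0] ((5 + 8) == (4 - ((\x.4) false)))
step 3: [delta@0] (13 == (4 - ((\x.4) false)))
step 4: [beta@1.1] (13 == (4 - 4))
step 5: [delta@1] (13 == 0)
step 6: [delta@root] false

Answer: false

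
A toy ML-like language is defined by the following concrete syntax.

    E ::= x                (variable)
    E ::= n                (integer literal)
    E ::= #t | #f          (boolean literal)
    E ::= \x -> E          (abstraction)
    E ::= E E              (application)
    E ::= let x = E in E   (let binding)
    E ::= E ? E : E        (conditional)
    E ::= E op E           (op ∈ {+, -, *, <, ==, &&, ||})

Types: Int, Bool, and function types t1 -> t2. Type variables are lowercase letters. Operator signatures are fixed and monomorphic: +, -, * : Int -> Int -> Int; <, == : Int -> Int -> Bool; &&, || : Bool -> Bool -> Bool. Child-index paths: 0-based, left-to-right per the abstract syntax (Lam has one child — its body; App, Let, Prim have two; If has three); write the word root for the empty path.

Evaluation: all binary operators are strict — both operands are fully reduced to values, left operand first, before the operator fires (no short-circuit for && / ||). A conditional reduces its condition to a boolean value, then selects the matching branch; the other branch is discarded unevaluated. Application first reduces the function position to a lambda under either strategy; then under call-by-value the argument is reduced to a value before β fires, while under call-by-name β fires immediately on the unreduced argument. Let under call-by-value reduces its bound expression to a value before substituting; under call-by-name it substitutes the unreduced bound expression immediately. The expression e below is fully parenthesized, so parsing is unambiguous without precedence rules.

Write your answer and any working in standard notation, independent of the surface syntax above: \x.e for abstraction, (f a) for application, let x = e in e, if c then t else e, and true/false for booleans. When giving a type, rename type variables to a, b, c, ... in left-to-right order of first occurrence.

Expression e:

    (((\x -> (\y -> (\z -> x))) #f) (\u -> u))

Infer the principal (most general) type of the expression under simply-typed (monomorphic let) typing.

Answer: a -> Bool

Trace:
x : a
\z._ : c -> a
\y._ : b -> c -> a
\x._ : a -> b -> c -> a
  unify a -> b -> c -> a ~ Bool -> d
  unify a ~ Bool
  unify b -> c -> Bool ~ d
_ _ : b -> c -> Bool
u : e
\u._ : e -> e
  unify b -> c -> Bool ~ (e -> e) -> f
  unify b ~ e -> e
  unify c -> Bool ~ f
_ _ : c -> Bool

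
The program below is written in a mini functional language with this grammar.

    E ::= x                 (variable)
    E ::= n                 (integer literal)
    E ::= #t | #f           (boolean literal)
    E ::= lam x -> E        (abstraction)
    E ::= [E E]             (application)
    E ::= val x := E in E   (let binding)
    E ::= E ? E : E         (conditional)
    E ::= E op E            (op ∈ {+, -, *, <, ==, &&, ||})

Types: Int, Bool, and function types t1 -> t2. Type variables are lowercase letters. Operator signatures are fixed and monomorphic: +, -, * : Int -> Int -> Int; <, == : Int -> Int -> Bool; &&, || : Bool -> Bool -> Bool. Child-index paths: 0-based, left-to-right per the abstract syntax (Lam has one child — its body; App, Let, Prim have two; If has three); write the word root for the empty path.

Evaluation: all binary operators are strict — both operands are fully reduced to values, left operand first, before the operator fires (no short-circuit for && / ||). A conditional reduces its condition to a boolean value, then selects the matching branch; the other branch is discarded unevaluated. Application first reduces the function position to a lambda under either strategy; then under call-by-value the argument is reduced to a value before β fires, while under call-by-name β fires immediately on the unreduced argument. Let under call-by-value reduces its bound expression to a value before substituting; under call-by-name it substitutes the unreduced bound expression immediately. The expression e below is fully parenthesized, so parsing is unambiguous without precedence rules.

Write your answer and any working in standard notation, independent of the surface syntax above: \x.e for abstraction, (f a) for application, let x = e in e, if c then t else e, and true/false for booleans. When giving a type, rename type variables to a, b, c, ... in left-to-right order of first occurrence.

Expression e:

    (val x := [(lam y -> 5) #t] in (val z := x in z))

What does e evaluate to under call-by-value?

Derivation:
step 0: (let x = ((\y.5) true) in (let z = x in z))
step 1: [beta@0] (let x = 5 in (let z = x in z))
step 2: [let@root] (let z = 5 in z)
step 3: [let@root] 5

Answer: 5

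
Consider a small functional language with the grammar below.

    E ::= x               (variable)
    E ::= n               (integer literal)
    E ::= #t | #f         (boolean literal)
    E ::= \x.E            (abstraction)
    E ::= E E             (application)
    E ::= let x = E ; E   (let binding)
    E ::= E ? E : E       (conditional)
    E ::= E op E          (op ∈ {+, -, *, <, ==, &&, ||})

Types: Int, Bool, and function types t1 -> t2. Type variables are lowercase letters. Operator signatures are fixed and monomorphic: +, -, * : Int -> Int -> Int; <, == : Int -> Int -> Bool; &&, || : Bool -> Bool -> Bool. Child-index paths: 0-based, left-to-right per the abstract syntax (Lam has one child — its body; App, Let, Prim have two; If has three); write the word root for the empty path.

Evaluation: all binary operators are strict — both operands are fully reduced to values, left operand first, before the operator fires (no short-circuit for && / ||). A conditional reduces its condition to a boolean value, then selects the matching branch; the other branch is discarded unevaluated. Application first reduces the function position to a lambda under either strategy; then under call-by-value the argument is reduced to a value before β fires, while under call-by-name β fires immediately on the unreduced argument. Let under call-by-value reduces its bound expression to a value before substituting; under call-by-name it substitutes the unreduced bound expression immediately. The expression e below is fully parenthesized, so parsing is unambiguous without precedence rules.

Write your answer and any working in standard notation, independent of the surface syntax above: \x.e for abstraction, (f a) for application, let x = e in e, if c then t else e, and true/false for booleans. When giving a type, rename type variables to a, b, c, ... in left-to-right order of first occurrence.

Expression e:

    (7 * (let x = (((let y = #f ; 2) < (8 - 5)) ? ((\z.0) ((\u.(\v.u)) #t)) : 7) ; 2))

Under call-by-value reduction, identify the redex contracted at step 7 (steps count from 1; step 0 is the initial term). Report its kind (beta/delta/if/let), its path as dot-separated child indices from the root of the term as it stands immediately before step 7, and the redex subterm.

Working:
step 0: (7 * (let x = (if ((let y = false in 2) < (8 - 5)) then ((\z.0) ((\u.(\v.u)) true)) else 7) in 2))
step 1: [let@1.0.0.0] (7 * (let x = (if (2 < (8 - 5)) then ((\z.0) ((\u.(\v.u)) true)) else 7) in 2))
step 2: [delta@1.0.0.1] (7 * (let x = (if (2 < 3) then ((\z.0) ((\u.(\v.u)) true)) else 7) in 2))
step 3: [delta@1.0.0] (7 * (let x = (if true then ((\z.0) ((\u.(\v.u)) true)) else 7) in 2))
step 4: [if@1.0] (7 * (let x = ((\z.0) ((\u.(\v.u)) true)) in 2))
step 5: [beta@1.0.1] (7 * (let x = ((\z.0) (\v.true)) in 2))
step 6: [beta@1.0] (7 * (let x = 0 in 2))
step 7: [let@1] (7 * 2)

Answer: let at 1 : (let x = 0 in 2)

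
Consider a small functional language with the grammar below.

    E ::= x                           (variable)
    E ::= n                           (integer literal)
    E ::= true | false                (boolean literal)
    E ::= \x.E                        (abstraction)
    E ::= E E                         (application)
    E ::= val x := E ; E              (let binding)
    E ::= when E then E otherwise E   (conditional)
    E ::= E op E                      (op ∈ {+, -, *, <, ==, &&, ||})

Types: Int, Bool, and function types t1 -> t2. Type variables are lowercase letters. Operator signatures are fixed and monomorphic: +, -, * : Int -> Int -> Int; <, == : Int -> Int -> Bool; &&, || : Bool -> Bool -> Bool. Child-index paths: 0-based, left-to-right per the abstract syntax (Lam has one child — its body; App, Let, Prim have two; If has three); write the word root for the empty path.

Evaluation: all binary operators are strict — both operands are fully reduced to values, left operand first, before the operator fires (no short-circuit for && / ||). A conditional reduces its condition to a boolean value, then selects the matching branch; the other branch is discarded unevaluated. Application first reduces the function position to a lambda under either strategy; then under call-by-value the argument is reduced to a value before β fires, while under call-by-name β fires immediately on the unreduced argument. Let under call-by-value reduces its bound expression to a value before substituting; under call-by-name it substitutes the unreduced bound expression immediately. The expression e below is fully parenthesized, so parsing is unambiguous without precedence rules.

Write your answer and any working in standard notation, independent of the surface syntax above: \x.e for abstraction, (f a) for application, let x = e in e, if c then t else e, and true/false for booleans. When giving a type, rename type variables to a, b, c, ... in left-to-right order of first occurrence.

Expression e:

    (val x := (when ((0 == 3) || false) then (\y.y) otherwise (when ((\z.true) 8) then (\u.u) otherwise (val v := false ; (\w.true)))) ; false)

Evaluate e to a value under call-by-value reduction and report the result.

Answer: false

Working:
step 0: (let x = (if ((0 == 3) || false) then (\y.y) else (if ((\z.true) 8) then (\u.u) else (let v = false in (\w.true)))) in false)
step 1: [delta@0.0.0] (let x = (if (false || false) then (\y.y) else (if ((\z.true) 8) then (\u.u) else (let v = false in (\w.true)))) in false)
step 2: [delta@0.0] (let x = (if false then (\y.y) else (if ((\z.true) 8) then (\u.u) else (let v = false in (\w.true)))) in false)
step 3: [if@0] (let x = (if ((\z.true) 8) then (\u.u) else (let v = false in (\w.true))) in false)
step 4: [beta@0.0] (let x = (if true then (\u.u) else (let v = false in (\w.true))) in false)
step 5: [if@0] (let x = (\u.u) in false)
step 6: [let@root] false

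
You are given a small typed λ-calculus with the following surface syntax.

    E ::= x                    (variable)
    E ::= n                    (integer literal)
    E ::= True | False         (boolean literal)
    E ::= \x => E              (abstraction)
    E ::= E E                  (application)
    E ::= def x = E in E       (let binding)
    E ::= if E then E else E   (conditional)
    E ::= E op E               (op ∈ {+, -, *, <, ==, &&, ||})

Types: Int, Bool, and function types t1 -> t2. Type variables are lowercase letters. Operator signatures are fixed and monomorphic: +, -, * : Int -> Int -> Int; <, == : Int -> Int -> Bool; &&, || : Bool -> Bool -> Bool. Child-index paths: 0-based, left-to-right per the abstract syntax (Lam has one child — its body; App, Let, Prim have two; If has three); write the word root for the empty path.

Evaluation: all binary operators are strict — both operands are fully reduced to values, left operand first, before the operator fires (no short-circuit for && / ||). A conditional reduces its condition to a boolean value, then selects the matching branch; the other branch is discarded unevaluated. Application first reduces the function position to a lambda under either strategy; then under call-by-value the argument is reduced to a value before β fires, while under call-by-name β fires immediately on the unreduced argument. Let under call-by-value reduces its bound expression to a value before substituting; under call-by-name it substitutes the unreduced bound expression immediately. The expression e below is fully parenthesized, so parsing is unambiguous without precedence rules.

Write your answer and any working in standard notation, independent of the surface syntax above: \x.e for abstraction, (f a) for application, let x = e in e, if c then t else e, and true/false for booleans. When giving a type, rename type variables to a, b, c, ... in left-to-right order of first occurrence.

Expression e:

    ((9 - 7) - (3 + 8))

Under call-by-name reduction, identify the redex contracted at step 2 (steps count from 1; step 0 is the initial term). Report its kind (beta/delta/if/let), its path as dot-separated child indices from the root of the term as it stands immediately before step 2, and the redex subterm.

Answer: delta at 1 : (3 + 8)

Trace:
step 0: ((9 - 7) - (3 + 8))
step 1: [delta@0] (2 - (3 + 8))
step 2: [delta@1] (2 - 11)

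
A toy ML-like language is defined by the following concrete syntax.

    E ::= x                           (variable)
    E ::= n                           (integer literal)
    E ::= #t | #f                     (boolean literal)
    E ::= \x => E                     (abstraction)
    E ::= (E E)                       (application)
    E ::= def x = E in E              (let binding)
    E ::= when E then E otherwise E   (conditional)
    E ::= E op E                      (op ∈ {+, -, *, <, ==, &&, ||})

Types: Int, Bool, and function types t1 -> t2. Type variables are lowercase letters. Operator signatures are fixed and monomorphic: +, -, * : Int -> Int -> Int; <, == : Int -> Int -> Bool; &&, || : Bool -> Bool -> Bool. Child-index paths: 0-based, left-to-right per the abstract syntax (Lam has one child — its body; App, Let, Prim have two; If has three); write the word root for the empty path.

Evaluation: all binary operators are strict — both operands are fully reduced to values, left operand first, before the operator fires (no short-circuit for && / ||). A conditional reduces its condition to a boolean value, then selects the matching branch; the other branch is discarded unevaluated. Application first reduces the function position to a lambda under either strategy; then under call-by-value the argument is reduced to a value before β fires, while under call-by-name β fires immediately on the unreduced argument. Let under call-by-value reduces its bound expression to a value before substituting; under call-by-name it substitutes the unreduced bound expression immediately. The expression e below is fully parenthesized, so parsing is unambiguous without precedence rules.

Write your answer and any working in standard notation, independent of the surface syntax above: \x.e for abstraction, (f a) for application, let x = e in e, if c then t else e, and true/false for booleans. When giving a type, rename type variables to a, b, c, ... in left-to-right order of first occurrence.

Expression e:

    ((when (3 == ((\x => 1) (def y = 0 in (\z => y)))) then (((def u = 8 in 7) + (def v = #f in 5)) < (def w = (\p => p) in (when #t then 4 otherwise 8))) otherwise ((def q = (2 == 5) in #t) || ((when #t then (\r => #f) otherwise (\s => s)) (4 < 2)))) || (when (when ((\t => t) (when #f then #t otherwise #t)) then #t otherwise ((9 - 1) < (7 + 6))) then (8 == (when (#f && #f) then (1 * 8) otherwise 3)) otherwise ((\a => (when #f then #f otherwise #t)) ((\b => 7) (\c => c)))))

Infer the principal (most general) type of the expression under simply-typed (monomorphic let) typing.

Derivation:
  unify Int ~ Int
\x._ : a -> Int
let y : Int
y : Int
\z._ : b -> Int
  unify a -> Int ~ (b -> Int) -> c
  unify a ~ b -> Int
  unify Int ~ c
_ _ : Int
  unify Int ~ Int
  unify Bool ~ Bool
let u : Int
  unify Int ~ Int
let v : Bool
  unify Int ~ Int
  unify Int ~ Int
p : d
\p._ : d -> d
let w : d -> d
  unify Bool ~ Bool
  unify Int ~ Int
  unify Int ~ Int
  unify Int ~ Int
  unify Int ~ Int
let q : Bool
  unify Bool ~ Bool
  unify Bool ~ Bool
\r._ : e -> Bool
s : f
\s._ : f -> f
  unify e -> Bool ~ f -> f
  unify e ~ f
  unify Bool ~ f
  unify Int ~ Int
  unify Int ~ Int
  unify Bool -> Bool ~ Bool -> g
  unify Bool ~ Bool
  unify Bool ~ g
_ _ : Bool
  unify Bool ~ Bool
  unify Bool ~ Bool
  unify Bool ~ Bool
t : h
\t._ : h -> h
  unify Bool ~ Bool
  unify Bool ~ Bool
  unify h -> h ~ Bool -> i
  unify h ~ Bool
  unify Bool ~ i
_ _ : Bool
  unify Bool ~ Bool
  unify Int ~ Int
  unify Int ~ Int
  unify Int ~ Int
  unify Int ~ Int
  unify Int ~ Int
  unify Int ~ Int
  unify Bool ~ Bool
  unify Bool ~ Bool
  unify Int ~ Int
  unify Bool ~ Bool
  unify Bool ~ Bool
  unify Bool ~ Bool
  unify Int ~ Int
  unify Int ~ Int
  unify Int ~ Int
  unify Int ~ Int
  unify Bool ~ Bool
  unify Bool ~ Bool
\a._ : j -> Bool
\b._ : k -> Int
c : l
\c._ : l -> l
  unify k -> Int ~ (l -> l) -> m
  unify k ~ l -> l
  unify Int ~ m
_ _ : Int
  unify j -> Bool ~ Int -> n
  unify j ~ Int
  unify Bool ~ n
_ _ : Bool
  unify Bool ~ Bool
  unify Bool ~ Bool

Answer: Bool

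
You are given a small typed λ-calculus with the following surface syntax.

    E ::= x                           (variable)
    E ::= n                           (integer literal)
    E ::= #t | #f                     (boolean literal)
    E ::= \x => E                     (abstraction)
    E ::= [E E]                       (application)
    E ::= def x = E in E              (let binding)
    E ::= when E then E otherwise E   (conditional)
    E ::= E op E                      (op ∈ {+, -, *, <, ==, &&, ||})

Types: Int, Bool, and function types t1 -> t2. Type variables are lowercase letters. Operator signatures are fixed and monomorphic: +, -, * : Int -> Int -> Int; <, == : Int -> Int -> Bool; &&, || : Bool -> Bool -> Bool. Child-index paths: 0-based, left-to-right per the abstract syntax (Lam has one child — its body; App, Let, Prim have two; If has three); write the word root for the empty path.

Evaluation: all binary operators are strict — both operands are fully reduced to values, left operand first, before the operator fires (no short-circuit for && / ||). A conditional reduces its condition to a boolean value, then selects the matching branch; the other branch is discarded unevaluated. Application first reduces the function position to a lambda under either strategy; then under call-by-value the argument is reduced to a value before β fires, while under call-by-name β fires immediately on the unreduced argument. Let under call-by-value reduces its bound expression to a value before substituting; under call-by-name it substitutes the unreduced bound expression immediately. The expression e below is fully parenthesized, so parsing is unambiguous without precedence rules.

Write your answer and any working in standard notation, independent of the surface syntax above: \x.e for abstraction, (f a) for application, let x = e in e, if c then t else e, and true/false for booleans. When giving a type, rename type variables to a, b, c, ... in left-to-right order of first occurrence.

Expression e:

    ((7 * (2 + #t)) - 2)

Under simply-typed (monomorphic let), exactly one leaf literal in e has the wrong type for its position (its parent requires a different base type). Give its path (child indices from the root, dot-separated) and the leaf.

Trace:
  unify Int ~ Int
  unify Int ~ Int
  unify Bool ~ Int
  FAIL: mismatch Bool ~ Int

Answer: 0.1.1 : true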